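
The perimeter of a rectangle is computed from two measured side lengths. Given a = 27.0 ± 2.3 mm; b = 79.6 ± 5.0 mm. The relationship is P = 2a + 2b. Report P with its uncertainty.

213 ± 11.0 mm

P is a linear combination, so absolute uncertainties add in quadrature:
  (2·δa)² = 21.2;  (2·δb)² = 100
δP = √(121) = 11.0 mm
P = 213 mm.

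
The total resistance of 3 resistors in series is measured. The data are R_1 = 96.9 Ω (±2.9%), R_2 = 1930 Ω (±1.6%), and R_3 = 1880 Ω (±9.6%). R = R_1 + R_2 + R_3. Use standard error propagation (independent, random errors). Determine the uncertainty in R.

183 Ω

For a sum/difference, combine absolute errors in quadrature:
  (δR_1)² = 7.90;  (δR_2)² = 954;  (δR_3)² = 32600
δR = √(33500) = 183 Ω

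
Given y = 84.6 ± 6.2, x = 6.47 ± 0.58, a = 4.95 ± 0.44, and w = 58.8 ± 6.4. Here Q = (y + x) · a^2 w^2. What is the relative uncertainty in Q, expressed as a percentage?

Let u = y + x = 91.1. δu = √(δy² + δx²) = √(38.4 + 0.336) = 6.23, so δu/u = 0.0684.
Q is then a monomial in u, a, w:
δQ/Q = √((δu/u)² + (2·δa/a)² + (2·δw/w)²) = √(0.00468 + 0.0316 + 0.0474) = 0.289

28.9%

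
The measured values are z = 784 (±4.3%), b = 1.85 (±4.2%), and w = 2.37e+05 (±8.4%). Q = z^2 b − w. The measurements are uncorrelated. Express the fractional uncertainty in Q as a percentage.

Let p = z^2·b = 1.14e+06. δp/p = √((2·δz/z)² + (1·δb/b)²) = √(0.00740 + 0.00176) = 0.0957, so δp = 1.09e+05.
Q = p − w: δQ = √(δp² + δw²) = √(1.18e+10 + 3.96e+08) = 1.11e+05
Q = 9e+05, so δQ/Q = 1.11e+05/9e+05 = 0.123.

12.3%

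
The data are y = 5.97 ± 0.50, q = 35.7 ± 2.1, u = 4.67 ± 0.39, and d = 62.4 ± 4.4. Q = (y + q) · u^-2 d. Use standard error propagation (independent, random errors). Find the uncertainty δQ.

Let w = y + q = 41.7. δw = √(δy² + δq²) = √(0.250 + 4.41) = 2.16, so δw/w = 0.0518.
Q is then a monomial in w, u, d:
δQ/Q = √((δw/w)² + (-2·δu/u)² + (1·δd/d)²) = √(0.00268 + 0.0279 + 0.00497) = 0.189
Q = 119, so δQ = 0.189 × 119 = 22.5.

22.5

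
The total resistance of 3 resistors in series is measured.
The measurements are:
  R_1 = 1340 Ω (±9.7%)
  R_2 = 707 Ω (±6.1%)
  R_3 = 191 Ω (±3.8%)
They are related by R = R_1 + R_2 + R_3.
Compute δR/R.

0.0613

Sums and differences: (δR)² = Σ (cᵢ δxᵢ)².
  (δR_1)² = 16900;  (δR_2)² = 1860;  (δR_3)² = 52.7
δR = √(18800) = 137 Ω
R = 2240 Ω, so δR/R = 137/2240 = 0.0613.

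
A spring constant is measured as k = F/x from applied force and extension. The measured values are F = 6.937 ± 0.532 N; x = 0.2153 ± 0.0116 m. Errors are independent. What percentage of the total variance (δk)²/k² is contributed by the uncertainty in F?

(δk/k)² = (1·δF/F)² + (-1·δx/x)²
  F term: (1×0.0767)² = 0.00588
  x term: (-1×0.0539)² = 0.00290
Total = 0.00878. Share from F = 0.00588/0.00878 = 0.670.

67.0%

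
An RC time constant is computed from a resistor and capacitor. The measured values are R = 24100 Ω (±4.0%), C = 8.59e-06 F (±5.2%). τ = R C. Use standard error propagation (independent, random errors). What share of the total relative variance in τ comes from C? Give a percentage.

(δτ/τ)² = (1·δR/R)² + (1·δC/C)²
  R term: (1×0.0400)² = 0.00160
  C term: (1×0.0520)² = 0.00270
Total = 0.00430. Share from C = 0.00270/0.00430 = 0.628.

62.8%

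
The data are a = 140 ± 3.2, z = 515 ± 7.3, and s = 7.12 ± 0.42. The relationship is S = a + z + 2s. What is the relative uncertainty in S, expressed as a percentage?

For a sum/difference, combine absolute errors in quadrature:
  (δa)² = 10.2;  (δz)² = 53.3;  (2·δs)² = 0.706
δS = √(64.2) = 8.01
S = 669, so δS/S = 8.01/669 = 0.0120.

1.20%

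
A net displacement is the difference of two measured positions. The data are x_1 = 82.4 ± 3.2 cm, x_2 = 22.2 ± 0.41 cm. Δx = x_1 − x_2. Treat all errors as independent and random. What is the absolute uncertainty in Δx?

Absolute uncertainties add in quadrature for a linear combination:
  (δx_1)² = 10.2;  (δx_2)² = 0.168
δΔx = √(10.4) = 3.23 cm

3.23 cm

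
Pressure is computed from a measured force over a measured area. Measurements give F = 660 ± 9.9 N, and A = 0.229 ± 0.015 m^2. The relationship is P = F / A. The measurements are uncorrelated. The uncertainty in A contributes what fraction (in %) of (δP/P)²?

95.0%

(δP/P)² = (1·δF/F)² + (-1·δA/A)²
  F term: (1×0.0150)² = 0.000225
  A term: (-1×0.0655)² = 0.00429
Total = 0.00452. Share from A = 0.00429/0.00452 = 0.950.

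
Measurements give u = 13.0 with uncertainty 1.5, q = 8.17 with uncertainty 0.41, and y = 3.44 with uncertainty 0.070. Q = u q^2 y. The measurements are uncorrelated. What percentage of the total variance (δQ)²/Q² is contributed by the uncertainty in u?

55.9%

(δQ/Q)² = (1·δu/u)² + (2·δq/q)² + (1·δy/y)²
  u term: (1×0.115)² = 0.0133
  q term: (2×0.0502)² = 0.0101
  y term: (1×0.0203)² = 0.000414
Total = 0.0238. Share from u = 0.0133/0.0238 = 0.559.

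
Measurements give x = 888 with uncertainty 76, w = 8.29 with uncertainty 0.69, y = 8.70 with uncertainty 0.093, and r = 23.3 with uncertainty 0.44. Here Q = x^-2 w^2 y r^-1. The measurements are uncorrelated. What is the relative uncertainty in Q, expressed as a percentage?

Relative error in a monomial: (δQ/Q)² = Σ (nᵢ · δxᵢ/xᵢ)².
  (-2·δx/x)² = (-2×0.0856)² = 0.0293;  (2·δw/w)² = (2×0.0832)² = 0.0277;  (1·δy/y)² = (1×0.0107)² = 0.000114;  (-1·δr/r)² = (-1×0.0189)² = 0.000357
δQ/Q = √(0.0575) = 0.240

24.0%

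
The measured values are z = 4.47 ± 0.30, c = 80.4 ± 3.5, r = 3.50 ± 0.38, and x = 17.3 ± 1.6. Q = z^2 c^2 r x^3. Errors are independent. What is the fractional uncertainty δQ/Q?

0.338

Relative error in a monomial: (δQ/Q)² = Σ (nᵢ · δxᵢ/xᵢ)².
  (2·δz/z)² = (2×0.0671)² = 0.0180;  (2·δc/c)² = (2×0.0435)² = 0.00758;  (1·δr/r)² = (1×0.109)² = 0.0118;  (3·δx/x)² = (3×0.0925)² = 0.0770
δQ/Q = √(0.114) = 0.338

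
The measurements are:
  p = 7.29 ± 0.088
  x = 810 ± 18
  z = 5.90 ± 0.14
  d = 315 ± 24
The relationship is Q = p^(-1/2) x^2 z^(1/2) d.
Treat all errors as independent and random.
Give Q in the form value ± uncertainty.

(1.86 ± 0.166) × 10^8

Each factor contributes (exponent × relative error)² to (δQ/Q)²:
  (−½·δp/p)² = (-0.5×0.0121)² = 3.64e-05;  (2·δx/x)² = (2×0.0222)² = 0.00198;  (½·δz/z)² = (0.5×0.0237)² = 0.000141;  (1·δd/d)² = (1×0.0762)² = 0.00580
δQ/Q = √(0.00796) = 0.0892
Q = 1.86e+08, so δQ = 0.0892 × 1.86e+08 = 1.66e+07.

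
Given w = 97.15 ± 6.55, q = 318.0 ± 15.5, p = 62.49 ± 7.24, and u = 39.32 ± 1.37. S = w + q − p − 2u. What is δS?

For a sum/difference, combine absolute errors in quadrature:
  (δw)² = 42.9;  (δq)² = 240;  (δp)² = 52.4;  (2·δu)² = 7.51
δS = √(343) = 18.5

18.5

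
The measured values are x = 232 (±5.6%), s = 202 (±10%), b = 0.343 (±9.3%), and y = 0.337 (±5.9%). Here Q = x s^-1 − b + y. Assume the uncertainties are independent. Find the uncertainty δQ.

0.137

Let p = x·s^-1 = 1.15. δp/p = √((1·δx/x)² + (-1·δs/s)²) = √(0.00314 + 0.0100) = 0.115, so δp = 0.132.
Q = p − b + y: δQ = √(δp² + δb² + δy²) = √(0.0173 + 0.00102 + 0.000395) = 0.137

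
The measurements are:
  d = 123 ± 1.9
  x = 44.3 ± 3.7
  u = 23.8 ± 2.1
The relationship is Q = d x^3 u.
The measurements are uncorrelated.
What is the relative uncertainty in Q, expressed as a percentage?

Products/powers → add relative errors in quadrature, weighted by exponent:
  (1·δd/d)² = (1×0.0154)² = 0.000239;  (3·δx/x)² = (3×0.0835)² = 0.0628;  (1·δu/u)² = (1×0.0882)² = 0.00779
δQ/Q = √(0.0708) = 0.266

26.6%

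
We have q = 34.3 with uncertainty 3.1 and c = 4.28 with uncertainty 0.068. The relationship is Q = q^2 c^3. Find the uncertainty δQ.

17200

For a monomial Q ∝ q^2, c^3, fractional errors add in quadrature:
  (2·δq/q)² = (2×0.0904)² = 0.0327;  (3·δc/c)² = (3×0.0159)² = 0.00227
δQ/Q = √(0.0349) = 0.187
Q = 92200, so δQ = 0.187 × 92200 = 17200.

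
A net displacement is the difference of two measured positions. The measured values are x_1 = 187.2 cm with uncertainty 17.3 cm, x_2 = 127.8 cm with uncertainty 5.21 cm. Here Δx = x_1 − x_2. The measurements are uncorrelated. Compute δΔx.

18.1 cm

Δx is a linear combination, so absolute uncertainties add in quadrature:
  (δx_1)² = 299;  (δx_2)² = 27.1
δΔx = √(326) = 18.1 cm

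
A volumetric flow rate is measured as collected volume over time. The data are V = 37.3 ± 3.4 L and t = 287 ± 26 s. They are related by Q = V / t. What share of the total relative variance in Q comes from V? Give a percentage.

50.3%

(δQ/Q)² = (1·δV/V)² + (-1·δt/t)²
  V term: (1×0.0912)² = 0.00831
  t term: (-1×0.0906)² = 0.00821
Total = 0.0165. Share from V = 0.00831/0.0165 = 0.503.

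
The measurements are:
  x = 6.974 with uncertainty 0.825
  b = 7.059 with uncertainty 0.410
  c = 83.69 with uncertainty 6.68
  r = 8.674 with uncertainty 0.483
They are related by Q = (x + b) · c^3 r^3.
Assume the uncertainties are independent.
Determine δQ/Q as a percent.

Let u = x + b = 14.03. δu = √(δx² + δb²) = √(0.681 + 0.168) = 0.921, so δu/u = 0.0656.
Q is then a monomial in u, c, r:
δQ/Q = √((δu/u)² + (3·δc/c)² + (3·δr/r)²) = √(0.00431 + 0.0573 + 0.0279) = 0.299

29.9%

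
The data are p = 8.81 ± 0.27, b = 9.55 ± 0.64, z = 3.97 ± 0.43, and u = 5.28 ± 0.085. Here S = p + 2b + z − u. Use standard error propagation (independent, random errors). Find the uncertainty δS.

1.38

S is a linear combination, so absolute uncertainties add in quadrature:
  (δp)² = 0.0729;  (2·δb)² = 1.64;  (δz)² = 0.185;  (δu)² = 0.00723
δS = √(1.90) = 1.38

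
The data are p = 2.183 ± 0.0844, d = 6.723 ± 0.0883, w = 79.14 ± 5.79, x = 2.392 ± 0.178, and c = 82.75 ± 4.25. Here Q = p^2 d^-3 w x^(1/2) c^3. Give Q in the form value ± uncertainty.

(1.088 ± 0.212) × 10^6

Each factor contributes (exponent × relative error)² to (δQ/Q)²:
  (2·δp/p)² = (2×0.0387)² = 0.00598;  (-3·δd/d)² = (-3×0.0131)² = 0.00155;  (1·δw/w)² = (1×0.0732)² = 0.00535;  (½·δx/x)² = (0.5×0.0744)² = 0.00138;  (3·δc/c)² = (3×0.0514)² = 0.0237
δQ/Q = √(0.0380) = 0.195
Q = 1.088e+06, so δQ = 0.195 × 1.088e+06 = 2.12e+05.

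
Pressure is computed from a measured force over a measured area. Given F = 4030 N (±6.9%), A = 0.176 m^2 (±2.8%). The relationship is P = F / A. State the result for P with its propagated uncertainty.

22900 ± 1710 Pa

Each factor contributes (exponent × relative error)² to (δP/P)²:
  (1·δF/F)² = (1×0.0690)² = 0.00476;  (-1·δA/A)² = (-1×0.0280)² = 0.000784
δP/P = √(0.00555) = 0.0745
P = 22900 Pa, so δP = 0.0745 × 22900 = 1710 Pa.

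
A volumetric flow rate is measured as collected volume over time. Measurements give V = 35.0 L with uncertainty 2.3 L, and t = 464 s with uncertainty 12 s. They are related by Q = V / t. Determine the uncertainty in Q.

Relative error in a monomial: (δQ/Q)² = Σ (nᵢ · δxᵢ/xᵢ)².
  (1·δV/V)² = (1×0.0657)² = 0.00432;  (-1·δt/t)² = (-1×0.0259)² = 0.000669
δQ/Q = √(0.00499) = 0.0706
Q = 0.0754 L/s, so δQ = 0.0706 × 0.0754 = 0.00533 L/s.

0.00533 L/s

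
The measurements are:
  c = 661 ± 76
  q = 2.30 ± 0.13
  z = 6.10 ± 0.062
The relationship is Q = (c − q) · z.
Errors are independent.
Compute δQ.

Let u = c − q = 659. δu = √(δc² + δq²) = √(5780 + 0.0169) = 76.0, so δu/u = 0.115.
Q is then a monomial in u, z:
δQ/Q = √((δu/u)² + (1·δz/z)²) = √(0.0133 + 0.000103) = 0.116
Q = 4020, so δQ = 0.116 × 4020 = 465.

465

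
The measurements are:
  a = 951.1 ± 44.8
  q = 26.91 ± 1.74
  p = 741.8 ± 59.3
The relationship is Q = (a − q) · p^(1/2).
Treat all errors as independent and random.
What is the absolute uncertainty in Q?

Let u = a − q = 924.2. δu = √(δa² + δq²) = √(2010 + 3.03) = 44.8, so δu/u = 0.0485.
Q is then a monomial in u, p:
δQ/Q = √((δu/u)² + (½·δp/p)²) = √(0.00235 + 0.00160) = 0.0629
Q = 25170, so δQ = 0.0629 × 25170 = 1580.

1580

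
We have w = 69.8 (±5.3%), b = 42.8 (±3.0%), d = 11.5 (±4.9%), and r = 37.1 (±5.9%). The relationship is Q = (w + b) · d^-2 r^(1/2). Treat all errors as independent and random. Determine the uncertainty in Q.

Let u = w + b = 113. δu = √(δw² + δb²) = √(13.7 + 1.65) = 3.92, so δu/u = 0.0348.
Q is then a monomial in u, d, r:
δQ/Q = √((δu/u)² + (-2·δd/d)² + (½·δr/r)²) = √(0.00121 + 0.00960 + 0.000870) = 0.108
Q = 5.19, so δQ = 0.108 × 5.19 = 0.561.

0.561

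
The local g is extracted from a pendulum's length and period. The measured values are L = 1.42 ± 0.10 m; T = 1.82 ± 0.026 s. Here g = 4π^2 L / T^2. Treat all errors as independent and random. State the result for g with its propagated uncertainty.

Since g is a product/quotient, work with relative uncertainties:
  (1·δL/L)² = (1×0.0704)² = 0.00496;  (-2·δT/T)² = (-2×0.0143)² = 0.000816
δg/g = √(0.00578) = 0.0760
g = 16.9 m/s^2, so δg = 0.0760 × 16.9 = 1.29 m/s^2.

16.9 ± 1.29 m/s^2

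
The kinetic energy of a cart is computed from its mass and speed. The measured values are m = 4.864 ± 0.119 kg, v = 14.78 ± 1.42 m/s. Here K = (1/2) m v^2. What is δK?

103 J

Relative error in a monomial: (δK/K)² = Σ (nᵢ · δxᵢ/xᵢ)².
  (1·δm/m)² = (1×0.0245)² = 0.000599;  (2·δv/v)² = (2×0.0961)² = 0.0369
δK/K = √(0.0375) = 0.194
K = 531.3 J, so δK = 0.194 × 531.3 = 103 J.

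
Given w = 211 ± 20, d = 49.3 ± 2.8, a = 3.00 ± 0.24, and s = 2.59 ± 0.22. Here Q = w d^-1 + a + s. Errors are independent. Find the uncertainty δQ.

Let p = w·d^-1 = 4.28. δp/p = √((1·δw/w)² + (-1·δd/d)²) = √(0.00898 + 0.00323) = 0.110, so δp = 0.473.
Q = p + a + s: δQ = √(δp² + δa² + δs²) = √(0.224 + 0.0576 + 0.0484) = 0.574

0.574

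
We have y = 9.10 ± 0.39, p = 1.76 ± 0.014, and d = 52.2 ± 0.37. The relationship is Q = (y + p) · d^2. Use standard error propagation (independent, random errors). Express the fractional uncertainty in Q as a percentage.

3.86%

Let u = y + p = 10.9. δu = √(δy² + δp²) = √(0.152 + 0.000196) = 0.390, so δu/u = 0.0359.
Q is then a monomial in u, d:
δQ/Q = √((δu/u)² + (2·δd/d)²) = √(0.00129 + 0.000201) = 0.0386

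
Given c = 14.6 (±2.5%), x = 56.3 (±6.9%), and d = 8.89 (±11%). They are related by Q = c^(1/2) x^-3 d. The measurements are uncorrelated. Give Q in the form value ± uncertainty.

(1.90 ± 0.447) × 10^-4

Since Q is a product/quotient, work with relative uncertainties:
  (½·δc/c)² = (0.5×0.0250)² = 0.000156;  (-3·δx/x)² = (-3×0.0690)² = 0.0428;  (1·δd/d)² = (1×0.110)² = 0.0121
δQ/Q = √(0.0551) = 0.235
Q = 0.000190, so δQ = 0.235 × 0.000190 = 4.47e-05.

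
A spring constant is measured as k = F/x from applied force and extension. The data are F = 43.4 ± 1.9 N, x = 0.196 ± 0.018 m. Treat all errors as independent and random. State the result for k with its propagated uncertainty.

221 ± 22.5 N/m

Each factor contributes (exponent × relative error)² to (δk/k)²:
  (1·δF/F)² = (1×0.0438)² = 0.00192;  (-1·δx/x)² = (-1×0.0918)² = 0.00843
δk/k = √(0.0104) = 0.102
k = 221 N/m, so δk = 0.102 × 221 = 22.5 N/m.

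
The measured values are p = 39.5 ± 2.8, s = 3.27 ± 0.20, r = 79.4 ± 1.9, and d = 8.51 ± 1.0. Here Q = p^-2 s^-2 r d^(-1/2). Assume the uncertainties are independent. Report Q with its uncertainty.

0.00163 ± 0.000323

Q is a product of powers, so relative uncertainties combine in quadrature:
  (-2·δp/p)² = (-2×0.0709)² = 0.0201;  (-2·δs/s)² = (-2×0.0612)² = 0.0150;  (1·δr/r)² = (1×0.0239)² = 0.000573;  (−½·δd/d)² = (-0.5×0.118)² = 0.00345
δQ/Q = √(0.0391) = 0.198
Q = 0.00163, so δQ = 0.198 × 0.00163 = 0.000323.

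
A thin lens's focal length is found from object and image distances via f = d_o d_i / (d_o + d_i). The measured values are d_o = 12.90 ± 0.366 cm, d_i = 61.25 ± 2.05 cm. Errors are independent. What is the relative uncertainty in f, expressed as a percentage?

2.41%

∂f/∂d_o = (d_i/(d_o+d_i))² = 0.682;  ∂f/∂d_i = (d_o/(d_o+d_i))² = 0.0303
δf = √((∂f/∂d_o · δd_o)² + (∂f/∂d_i · δd_i)²) = √(0.0624 + 0.00385) = 0.257 cm
f = 10.66 cm, so δf/f = 0.257/10.66 = 0.0241.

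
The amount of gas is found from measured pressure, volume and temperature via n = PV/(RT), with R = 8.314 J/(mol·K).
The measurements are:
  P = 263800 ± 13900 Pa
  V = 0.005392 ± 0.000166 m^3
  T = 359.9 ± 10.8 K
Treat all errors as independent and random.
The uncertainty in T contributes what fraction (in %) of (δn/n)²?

(δn/n)² = (1·δP/P)² + (1·δV/V)² + (-1·δT/T)²
  P term: (1×0.0527)² = 0.00278
  V term: (1×0.0308)² = 0.000948
  T term: (-1×0.0300)² = 0.000901
Total = 0.00462. Share from T = 0.000901/0.00462 = 0.195.

19.5%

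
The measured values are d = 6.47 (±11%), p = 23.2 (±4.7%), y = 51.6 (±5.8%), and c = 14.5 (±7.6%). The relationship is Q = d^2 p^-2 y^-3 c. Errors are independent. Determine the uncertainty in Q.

2.51e-06

Q is a product of powers, so relative uncertainties combine in quadrature:
  (2·δd/d)² = (2×0.110)² = 0.0484;  (-2·δp/p)² = (-2×0.0470)² = 0.00884;  (-3·δy/y)² = (-3×0.0580)² = 0.0303;  (1·δc/c)² = (1×0.0760)² = 0.00578
δQ/Q = √(0.0933) = 0.305
Q = 8.21e-06, so δQ = 0.305 × 8.21e-06 = 2.51e-06.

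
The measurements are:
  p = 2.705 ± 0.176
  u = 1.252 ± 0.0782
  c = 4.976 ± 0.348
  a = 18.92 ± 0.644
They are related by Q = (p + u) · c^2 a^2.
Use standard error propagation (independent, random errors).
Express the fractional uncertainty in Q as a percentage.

16.3%

Let w = p + u = 3.957. δw = √(δp² + δu²) = √(0.0310 + 0.00612) = 0.193, so δw/w = 0.0487.
Q is then a monomial in w, c, a:
δQ/Q = √((δw/w)² + (2·δc/c)² + (2·δa/a)²) = √(0.00237 + 0.0196 + 0.00463) = 0.163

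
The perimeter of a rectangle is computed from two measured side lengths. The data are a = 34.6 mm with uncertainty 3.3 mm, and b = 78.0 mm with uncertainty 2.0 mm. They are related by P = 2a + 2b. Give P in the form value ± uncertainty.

225 ± 7.72 mm

For a sum/difference, combine absolute errors in quadrature:
  (2·δa)² = 43.6;  (2·δb)² = 16.0
δP = √(59.6) = 7.72 mm
P = 225 mm.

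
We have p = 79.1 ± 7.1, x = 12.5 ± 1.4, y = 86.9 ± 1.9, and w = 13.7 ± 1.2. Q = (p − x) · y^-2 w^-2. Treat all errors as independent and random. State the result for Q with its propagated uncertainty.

Let u = p − x = 66.6. δu = √(δp² + δx²) = √(50.4 + 1.96) = 7.24, so δu/u = 0.109.
Q is then a monomial in u, y, w:
δQ/Q = √((δu/u)² + (-2·δy/y)² + (-2·δw/w)²) = √(0.0118 + 0.00191 + 0.0307) = 0.211
Q = 4.7e-05, so δQ = 0.211 × 4.7e-05 = 9.9e-06.

(4.70 ± 0.990) × 10^-5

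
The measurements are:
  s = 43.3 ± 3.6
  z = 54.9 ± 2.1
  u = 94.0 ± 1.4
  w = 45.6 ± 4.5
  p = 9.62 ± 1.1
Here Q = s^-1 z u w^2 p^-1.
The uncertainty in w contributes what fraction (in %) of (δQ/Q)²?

(δQ/Q)² = (-1·δs/s)² + (1·δz/z)² + (1·δu/u)² + (2·δw/w)² + (-1·δp/p)²
  s term: (-1×0.0831)² = 0.00691
  z term: (1×0.0383)² = 0.00146
  u term: (1×0.0149)² = 0.000222
  w term: (2×0.0987)² = 0.0390
  p term: (-1×0.114)² = 0.0131
Total = 0.0606. Share from w = 0.0390/0.0606 = 0.643.

64.3%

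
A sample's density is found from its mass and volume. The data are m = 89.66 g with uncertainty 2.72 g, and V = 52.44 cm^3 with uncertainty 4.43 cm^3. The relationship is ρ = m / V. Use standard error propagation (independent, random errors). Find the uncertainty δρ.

Each factor contributes (exponent × relative error)² to (δρ/ρ)²:
  (1·δm/m)² = (1×0.0303)² = 0.000920;  (-1·δV/V)² = (-1×0.0845)² = 0.00714
δρ/ρ = √(0.00806) = 0.0898
ρ = 1.710 g/cm^3, so δρ = 0.0898 × 1.710 = 0.153 g/cm^3.

0.153 g/cm^3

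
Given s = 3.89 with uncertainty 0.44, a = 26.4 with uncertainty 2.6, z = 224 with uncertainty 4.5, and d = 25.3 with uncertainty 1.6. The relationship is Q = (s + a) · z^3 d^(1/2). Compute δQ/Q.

Let u = s + a = 30.3. δu = √(δs² + δa²) = √(0.194 + 6.76) = 2.64, so δu/u = 0.0871.
Q is then a monomial in u, z, d:
δQ/Q = √((δu/u)² + (3·δz/z)² + (½·δd/d)²) = √(0.00758 + 0.00363 + 0.001000) = 0.111

0.111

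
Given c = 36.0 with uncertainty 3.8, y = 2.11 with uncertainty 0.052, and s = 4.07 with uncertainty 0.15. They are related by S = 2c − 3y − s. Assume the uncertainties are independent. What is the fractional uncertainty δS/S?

0.123

For a sum/difference, combine absolute errors in quadrature:
  (2·δc)² = 57.8;  (3·δy)² = 0.0243;  (δs)² = 0.0225
δS = √(57.8) = 7.60
S = 61.6, so δS/S = 7.60/61.6 = 0.123.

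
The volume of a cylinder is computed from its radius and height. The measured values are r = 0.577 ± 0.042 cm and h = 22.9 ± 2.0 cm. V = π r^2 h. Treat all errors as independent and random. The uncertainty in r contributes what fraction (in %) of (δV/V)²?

73.5%

(δV/V)² = (2·δr/r)² + (1·δh/h)²
  r term: (2×0.0728)² = 0.0212
  h term: (1×0.0873)² = 0.00763
Total = 0.0288. Share from r = 0.0212/0.0288 = 0.735.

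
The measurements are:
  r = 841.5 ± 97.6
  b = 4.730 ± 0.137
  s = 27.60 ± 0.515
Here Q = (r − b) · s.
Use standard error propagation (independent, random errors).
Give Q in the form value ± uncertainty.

23090 ± 2730

Let u = r − b = 836.8. δu = √(δr² + δb²) = √(9530 + 0.0188) = 97.6, so δu/u = 0.117.
Q is then a monomial in u, s:
δQ/Q = √((δu/u)² + (1·δs/s)²) = √(0.0136 + 0.000348) = 0.118
Q = 23090, so δQ = 0.118 × 23090 = 2730.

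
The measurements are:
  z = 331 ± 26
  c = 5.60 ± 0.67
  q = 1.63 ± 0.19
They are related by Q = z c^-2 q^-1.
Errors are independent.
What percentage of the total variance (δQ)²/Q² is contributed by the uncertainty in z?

8.01%

(δQ/Q)² = (1·δz/z)² + (-2·δc/c)² + (-1·δq/q)²
  z term: (1×0.0785)² = 0.00617
  c term: (-2×0.120)² = 0.0573
  q term: (-1×0.117)² = 0.0136
Total = 0.0770. Share from z = 0.00617/0.0770 = 0.0801.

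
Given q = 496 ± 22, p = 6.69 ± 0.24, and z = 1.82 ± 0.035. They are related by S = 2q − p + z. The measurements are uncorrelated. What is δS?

S is a linear combination, so absolute uncertainties add in quadrature:
  (2·δq)² = 1940;  (δp)² = 0.0576;  (δz)² = 0.00123
δS = √(1940) = 44.0

44.0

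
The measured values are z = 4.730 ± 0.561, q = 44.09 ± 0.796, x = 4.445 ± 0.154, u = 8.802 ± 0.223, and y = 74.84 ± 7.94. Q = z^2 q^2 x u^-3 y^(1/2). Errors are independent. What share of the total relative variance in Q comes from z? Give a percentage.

(δQ/Q)² = (2·δz/z)² + (2·δq/q)² + (1·δx/x)² + (-3·δu/u)² + (½·δy/y)²
  z term: (2×0.119)² = 0.0563
  q term: (2×0.0181)² = 0.00130
  x term: (1×0.0346)² = 0.00120
  u term: (-3×0.0253)² = 0.00578
  y term: (0.5×0.106)² = 0.00281
Total = 0.0674. Share from z = 0.0563/0.0674 = 0.835.

83.5%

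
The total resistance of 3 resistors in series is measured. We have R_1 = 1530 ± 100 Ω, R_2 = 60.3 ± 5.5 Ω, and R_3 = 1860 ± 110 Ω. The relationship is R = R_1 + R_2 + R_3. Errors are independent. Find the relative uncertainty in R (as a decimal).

0.0431

R is a linear combination, so absolute uncertainties add in quadrature:
  (δR_1)² = 10000;  (δR_2)² = 30.2;  (δR_3)² = 12100
δR = √(22100) = 149 Ω
R = 3450 Ω, so δR/R = 149/3450 = 0.0431.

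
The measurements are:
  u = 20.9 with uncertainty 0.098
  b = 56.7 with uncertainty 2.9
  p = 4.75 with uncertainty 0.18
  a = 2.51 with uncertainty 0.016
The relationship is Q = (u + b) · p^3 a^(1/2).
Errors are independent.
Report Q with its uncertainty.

Let w = u + b = 77.6. δw = √(δu² + δb²) = √(0.00960 + 8.41) = 2.90, so δw/w = 0.0374.
Q is then a monomial in w, p, a:
δQ/Q = √((δw/w)² + (3·δp/p)² + (½·δa/a)²) = √(0.00140 + 0.0129 + 1.02e-05) = 0.120
Q = 13200, so δQ = 0.120 × 13200 = 1580.

13200 ± 1580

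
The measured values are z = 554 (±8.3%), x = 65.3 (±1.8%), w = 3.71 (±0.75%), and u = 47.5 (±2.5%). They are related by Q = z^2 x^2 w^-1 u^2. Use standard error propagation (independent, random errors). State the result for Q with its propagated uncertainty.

Q is a product of powers, so relative uncertainties combine in quadrature:
  (2·δz/z)² = (2×0.0830)² = 0.0276;  (2·δx/x)² = (2×0.0180)² = 0.00130;  (-1·δw/w)² = (-1×0.00750)² = 5.62e-05;  (2·δu/u)² = (2×0.0250)² = 0.00250
δQ/Q = √(0.0314) = 0.177
Q = 7.96e+11, so δQ = 0.177 × 7.96e+11 = 1.41e+11.

(7.96 ± 1.41) × 10^11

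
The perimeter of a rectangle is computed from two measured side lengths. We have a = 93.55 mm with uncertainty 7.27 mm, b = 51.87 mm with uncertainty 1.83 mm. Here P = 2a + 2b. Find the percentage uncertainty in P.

Absolute uncertainties add in quadrature for a linear combination:
  (2·δa)² = 211;  (2·δb)² = 13.4
δP = √(225) = 15.0 mm
P = 290.8 mm, so δP/P = 15.0/290.8 = 0.0516.

5.16%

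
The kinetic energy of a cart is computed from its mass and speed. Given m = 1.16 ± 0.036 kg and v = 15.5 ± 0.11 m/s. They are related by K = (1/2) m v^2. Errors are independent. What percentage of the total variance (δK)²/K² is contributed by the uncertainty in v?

(δK/K)² = (1·δm/m)² + (2·δv/v)²
  m term: (1×0.0310)² = 0.000963
  v term: (2×0.00710)² = 0.000201
Total = 0.00116. Share from v = 0.000201/0.00116 = 0.173.

17.3%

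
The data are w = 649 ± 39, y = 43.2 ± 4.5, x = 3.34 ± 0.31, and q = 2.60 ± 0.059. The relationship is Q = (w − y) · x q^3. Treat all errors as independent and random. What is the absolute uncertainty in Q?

Let u = w − y = 606. δu = √(δw² + δy²) = √(1520 + 20.2) = 39.3, so δu/u = 0.0648.
Q is then a monomial in u, x, q:
δQ/Q = √((δu/u)² + (1·δx/x)² + (3·δq/q)²) = √(0.00420 + 0.00861 + 0.00463) = 0.132
Q = 35600, so δQ = 0.132 × 35600 = 4700.

4700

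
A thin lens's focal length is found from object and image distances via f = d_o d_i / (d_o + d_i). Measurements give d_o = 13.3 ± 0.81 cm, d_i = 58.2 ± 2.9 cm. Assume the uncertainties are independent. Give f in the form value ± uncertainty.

10.8 ± 0.546 cm

∂f/∂d_o = (d_i/(d_o+d_i))² = 0.663;  ∂f/∂d_i = (d_o/(d_o+d_i))² = 0.0346
δf = √((∂f/∂d_o · δd_o)² + (∂f/∂d_i · δd_i)²) = √(0.288 + 0.0101) = 0.546 cm
f = 10.8 cm.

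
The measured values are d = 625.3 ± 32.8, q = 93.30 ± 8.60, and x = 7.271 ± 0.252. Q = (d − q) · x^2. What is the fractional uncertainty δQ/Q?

Let u = d − q = 532.0. δu = √(δd² + δq²) = √(1080 + 74.0) = 33.9, so δu/u = 0.0637.
Q is then a monomial in u, x:
δQ/Q = √((δu/u)² + (2·δx/x)²) = √(0.00406 + 0.00480) = 0.0942

0.0942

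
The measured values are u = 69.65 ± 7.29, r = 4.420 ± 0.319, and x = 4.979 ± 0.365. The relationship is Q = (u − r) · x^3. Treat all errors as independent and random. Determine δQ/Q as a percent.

24.7%

Let w = u − r = 65.23. δw = √(δu² + δr²) = √(53.1 + 0.102) = 7.30, so δw/w = 0.112.
Q is then a monomial in w, x:
δQ/Q = √((δw/w)² + (3·δx/x)²) = √(0.0125 + 0.0484) = 0.247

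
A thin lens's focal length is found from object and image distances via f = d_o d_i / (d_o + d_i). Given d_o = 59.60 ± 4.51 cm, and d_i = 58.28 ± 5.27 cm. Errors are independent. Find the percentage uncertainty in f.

∂f/∂d_o = (d_i/(d_o+d_i))² = 0.244;  ∂f/∂d_i = (d_o/(d_o+d_i))² = 0.256
δf = √((∂f/∂d_o · δd_o)² + (∂f/∂d_i · δd_i)²) = √(1.22 + 1.81) = 1.74 cm
f = 29.47 cm, so δf/f = 1.74/29.47 = 0.0591.

5.91%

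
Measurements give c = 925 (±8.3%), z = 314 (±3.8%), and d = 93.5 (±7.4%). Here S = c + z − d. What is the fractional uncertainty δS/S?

S is a linear combination, so absolute uncertainties add in quadrature:
  (δc)² = 5890;  (δz)² = 142;  (δd)² = 47.9
δS = √(6080) = 78.0
S = 1150, so δS/S = 78.0/1150 = 0.0681.

0.0681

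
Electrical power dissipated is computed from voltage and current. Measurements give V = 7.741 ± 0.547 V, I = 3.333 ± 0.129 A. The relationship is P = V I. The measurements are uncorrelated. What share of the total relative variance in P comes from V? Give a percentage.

76.9%

(δP/P)² = (1·δV/V)² + (1·δI/I)²
  V term: (1×0.0707)² = 0.00499
  I term: (1×0.0387)² = 0.00150
Total = 0.00649. Share from V = 0.00499/0.00649 = 0.769.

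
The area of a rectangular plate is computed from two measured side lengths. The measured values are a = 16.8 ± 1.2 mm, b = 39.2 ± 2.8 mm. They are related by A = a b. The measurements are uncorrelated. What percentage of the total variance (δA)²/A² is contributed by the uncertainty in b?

(δA/A)² = (1·δa/a)² + (1·δb/b)²
  a term: (1×0.0714)² = 0.00510
  b term: (1×0.0714)² = 0.00510
Total = 0.0102. Share from b = 0.00510/0.0102 = 0.500.

50.0%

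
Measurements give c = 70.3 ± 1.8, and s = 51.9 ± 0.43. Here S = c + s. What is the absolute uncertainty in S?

1.85

For a sum/difference, combine absolute errors in quadrature:
  (δc)² = 3.24;  (δs)² = 0.185
δS = √(3.42) = 1.85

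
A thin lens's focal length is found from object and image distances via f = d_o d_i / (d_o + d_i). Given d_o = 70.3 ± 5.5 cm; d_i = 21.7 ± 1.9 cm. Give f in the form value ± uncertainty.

∂f/∂d_o = (d_i/(d_o+d_i))² = 0.0556;  ∂f/∂d_i = (d_o/(d_o+d_i))² = 0.584
δf = √((∂f/∂d_o · δd_o)² + (∂f/∂d_i · δd_i)²) = √(0.0936 + 1.23) = 1.15 cm
f = 16.6 cm.

16.6 ± 1.15 cm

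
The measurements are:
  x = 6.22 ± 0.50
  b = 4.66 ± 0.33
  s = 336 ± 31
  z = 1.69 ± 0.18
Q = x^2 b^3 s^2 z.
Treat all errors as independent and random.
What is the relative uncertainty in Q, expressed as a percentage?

34.1%

Relative error in a monomial: (δQ/Q)² = Σ (nᵢ · δxᵢ/xᵢ)².
  (2·δx/x)² = (2×0.0804)² = 0.0258;  (3·δb/b)² = (3×0.0708)² = 0.0451;  (2·δs/s)² = (2×0.0923)² = 0.0340;  (1·δz/z)² = (1×0.107)² = 0.0113
δQ/Q = √(0.116) = 0.341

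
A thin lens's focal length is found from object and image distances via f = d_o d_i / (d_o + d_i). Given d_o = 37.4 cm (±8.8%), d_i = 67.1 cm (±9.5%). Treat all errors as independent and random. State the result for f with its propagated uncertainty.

24.0 ± 1.58 cm

∂f/∂d_o = (d_i/(d_o+d_i))² = 0.412;  ∂f/∂d_i = (d_o/(d_o+d_i))² = 0.128
δf = √((∂f/∂d_o · δd_o)² + (∂f/∂d_i · δd_i)²) = √(1.84 + 0.667) = 1.58 cm
f = 24.0 cm.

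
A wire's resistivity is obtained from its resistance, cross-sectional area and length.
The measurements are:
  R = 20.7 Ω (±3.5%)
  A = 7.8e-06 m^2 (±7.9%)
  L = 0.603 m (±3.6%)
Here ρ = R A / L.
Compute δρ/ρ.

0.0936

Each factor contributes (exponent × relative error)² to (δρ/ρ)²:
  (1·δR/R)² = (1×0.0350)² = 0.00123;  (1·δA/A)² = (1×0.0790)² = 0.00624;  (-1·δL/L)² = (-1×0.0360)² = 0.00130
δρ/ρ = √(0.00876) = 0.0936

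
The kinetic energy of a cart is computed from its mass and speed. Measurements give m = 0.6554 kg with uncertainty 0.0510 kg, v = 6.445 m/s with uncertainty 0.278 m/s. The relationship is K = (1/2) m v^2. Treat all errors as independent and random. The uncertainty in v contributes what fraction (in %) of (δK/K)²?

55.1%

(δK/K)² = (1·δm/m)² + (2·δv/v)²
  m term: (1×0.0778)² = 0.00606
  v term: (2×0.0431)² = 0.00744
Total = 0.0135. Share from v = 0.00744/0.0135 = 0.551.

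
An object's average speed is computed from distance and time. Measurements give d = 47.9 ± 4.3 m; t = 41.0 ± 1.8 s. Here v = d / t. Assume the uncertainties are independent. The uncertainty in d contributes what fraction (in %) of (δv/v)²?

(δv/v)² = (1·δd/d)² + (-1·δt/t)²
  d term: (1×0.0898)² = 0.00806
  t term: (-1×0.0439)² = 0.00193
Total = 0.00999. Share from d = 0.00806/0.00999 = 0.807.

80.7%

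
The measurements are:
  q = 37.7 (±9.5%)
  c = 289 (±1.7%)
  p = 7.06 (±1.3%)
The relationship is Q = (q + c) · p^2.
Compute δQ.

521

Let u = q + c = 327. δu = √(δq² + δc²) = √(12.8 + 24.1) = 6.08, so δu/u = 0.0186.
Q is then a monomial in u, p:
δQ/Q = √((δu/u)² + (2·δp/p)²) = √(0.000346 + 0.000676) = 0.0320
Q = 16300, so δQ = 0.0320 × 16300 = 521.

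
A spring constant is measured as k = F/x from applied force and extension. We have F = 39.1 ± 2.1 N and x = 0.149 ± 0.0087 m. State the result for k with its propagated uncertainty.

For a monomial k ∝ F, x^-1, fractional errors add in quadrature:
  (1·δF/F)² = (1×0.0537)² = 0.00288;  (-1·δx/x)² = (-1×0.0584)² = 0.00341
δk/k = √(0.00629) = 0.0793
k = 262 N/m, so δk = 0.0793 × 262 = 20.8 N/m.

262 ± 20.8 N/m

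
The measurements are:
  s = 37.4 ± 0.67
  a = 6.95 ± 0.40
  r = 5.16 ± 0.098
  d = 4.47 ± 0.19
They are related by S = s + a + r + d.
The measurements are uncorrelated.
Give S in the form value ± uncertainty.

Each term contributes (cᵢ δxᵢ)² to (δS)²:
  (δs)² = 0.449;  (δa)² = 0.160;  (δr)² = 0.00960;  (δd)² = 0.0361
δS = √(0.655) = 0.809
S = 54.0.

54.0 ± 0.809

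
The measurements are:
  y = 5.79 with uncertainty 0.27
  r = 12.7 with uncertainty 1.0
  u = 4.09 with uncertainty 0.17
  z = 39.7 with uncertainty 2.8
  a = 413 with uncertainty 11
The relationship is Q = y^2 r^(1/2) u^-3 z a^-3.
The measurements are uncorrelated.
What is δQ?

For a monomial Q ∝ y^2, r^(1/2), u^-3, z, a^-3, fractional errors add in quadrature:
  (2·δy/y)² = (2×0.0466)² = 0.00870;  (½·δr/r)² = (0.5×0.0787)² = 0.00155;  (-3·δu/u)² = (-3×0.0416)² = 0.0155;  (1·δz/z)² = (1×0.0705)² = 0.00497;  (-3·δa/a)² = (-3×0.0266)² = 0.00638
δQ/Q = √(0.0372) = 0.193
Q = 9.84e-07, so δQ = 0.193 × 9.84e-07 = 1.9e-07.

1.9e-07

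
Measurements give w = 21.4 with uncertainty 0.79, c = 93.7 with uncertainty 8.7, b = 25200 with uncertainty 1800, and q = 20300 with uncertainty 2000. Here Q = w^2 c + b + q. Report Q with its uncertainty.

Let p = w^2·c = 42900. δp/p = √((2·δw/w)² + (1·δc/c)²) = √(0.00545 + 0.00862) = 0.119, so δp = 5090.
Q = p + b + q: δQ = √(δp² + δb² + δq²) = √(2.59e+07 + 3.24e+06 + 4e+06) = 5760
Q = 88400.

88400 ± 5760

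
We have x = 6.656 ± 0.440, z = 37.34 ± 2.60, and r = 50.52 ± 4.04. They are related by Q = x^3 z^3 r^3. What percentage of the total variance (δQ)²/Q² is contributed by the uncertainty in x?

28.0%

(δQ/Q)² = (3·δx/x)² + (3·δz/z)² + (3·δr/r)²
  x term: (3×0.0661)² = 0.0393
  z term: (3×0.0696)² = 0.0436
  r term: (3×0.0800)² = 0.0576
Total = 0.141. Share from x = 0.0393/0.141 = 0.280.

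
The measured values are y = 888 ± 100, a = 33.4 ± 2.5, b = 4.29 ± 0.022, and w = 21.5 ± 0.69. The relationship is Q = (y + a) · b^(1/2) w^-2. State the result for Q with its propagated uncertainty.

4.13 ± 0.521

Let u = y + a = 921. δu = √(δy² + δa²) = √(10000 + 6.25) = 100, so δu/u = 0.109.
Q is then a monomial in u, b, w:
δQ/Q = √((δu/u)² + (½·δb/b)² + (-2·δw/w)²) = √(0.0118 + 6.57e-06 + 0.00412) = 0.126
Q = 4.13, so δQ = 0.126 × 4.13 = 0.521.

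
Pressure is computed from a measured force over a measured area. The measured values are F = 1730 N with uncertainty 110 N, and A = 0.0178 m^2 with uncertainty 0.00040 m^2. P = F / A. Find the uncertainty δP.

Products/powers → add relative errors in quadrature, weighted by exponent:
  (1·δF/F)² = (1×0.0636)² = 0.00404;  (-1·δA/A)² = (-1×0.0225)² = 0.000505
δP/P = √(0.00455) = 0.0674
P = 97200 Pa, so δP = 0.0674 × 97200 = 6550 Pa.

6550 Pa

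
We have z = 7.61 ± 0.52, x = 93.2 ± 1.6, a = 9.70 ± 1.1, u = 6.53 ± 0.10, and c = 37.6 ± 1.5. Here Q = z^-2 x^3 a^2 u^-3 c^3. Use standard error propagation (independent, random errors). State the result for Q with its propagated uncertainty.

(2.51 ± 0.750) × 10^8

Q is a product of powers, so relative uncertainties combine in quadrature:
  (-2·δz/z)² = (-2×0.0683)² = 0.0187;  (3·δx/x)² = (3×0.0172)² = 0.00265;  (2·δa/a)² = (2×0.113)² = 0.0514;  (-3·δu/u)² = (-3×0.0153)² = 0.00211;  (3·δc/c)² = (3×0.0399)² = 0.0143
δQ/Q = √(0.0892) = 0.299
Q = 2.51e+08, so δQ = 0.299 × 2.51e+08 = 7.5e+07.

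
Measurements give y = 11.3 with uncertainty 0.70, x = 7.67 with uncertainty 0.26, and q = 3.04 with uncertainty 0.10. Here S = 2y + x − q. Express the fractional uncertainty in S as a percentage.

5.24%

Sums and differences: (δS)² = Σ (cᵢ δxᵢ)².
  (2·δy)² = 1.96;  (δx)² = 0.0676;  (δq)² = 0.0100
δS = √(2.04) = 1.43
S = 27.2, so δS/S = 1.43/27.2 = 0.0524.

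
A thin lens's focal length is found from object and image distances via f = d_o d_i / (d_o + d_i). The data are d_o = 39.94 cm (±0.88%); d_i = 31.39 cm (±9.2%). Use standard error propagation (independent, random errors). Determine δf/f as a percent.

5.17%

∂f/∂d_o = (d_i/(d_o+d_i))² = 0.194;  ∂f/∂d_i = (d_o/(d_o+d_i))² = 0.314
δf = √((∂f/∂d_o · δd_o)² + (∂f/∂d_i · δd_i)²) = √(0.00463 + 0.820) = 0.908 cm
f = 17.58 cm, so δf/f = 0.908/17.58 = 0.0517.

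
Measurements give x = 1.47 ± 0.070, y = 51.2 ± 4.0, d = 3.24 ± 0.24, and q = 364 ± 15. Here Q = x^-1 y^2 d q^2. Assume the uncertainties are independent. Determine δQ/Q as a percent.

19.7%

Q is a product of powers, so relative uncertainties combine in quadrature:
  (-1·δx/x)² = (-1×0.0476)² = 0.00227;  (2·δy/y)² = (2×0.0781)² = 0.0244;  (1·δd/d)² = (1×0.0741)² = 0.00549;  (2·δq/q)² = (2×0.0412)² = 0.00679
δQ/Q = √(0.0390) = 0.197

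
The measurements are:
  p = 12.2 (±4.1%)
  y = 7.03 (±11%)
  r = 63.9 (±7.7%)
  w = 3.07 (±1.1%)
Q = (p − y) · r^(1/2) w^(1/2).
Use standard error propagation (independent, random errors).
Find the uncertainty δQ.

Let u = p − y = 5.17. δu = √(δp² + δy²) = √(0.250 + 0.598) = 0.921, so δu/u = 0.178.
Q is then a monomial in u, r, w:
δQ/Q = √((δu/u)² + (½·δr/r)² + (½·δw/w)²) = √(0.0317 + 0.00148 + 3.03e-05) = 0.182
Q = 72.4, so δQ = 0.182 × 72.4 = 13.2.

13.2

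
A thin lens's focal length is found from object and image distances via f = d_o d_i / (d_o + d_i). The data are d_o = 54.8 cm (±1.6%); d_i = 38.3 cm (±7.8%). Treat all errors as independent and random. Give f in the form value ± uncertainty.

22.5 ± 1.05 cm

∂f/∂d_o = (d_i/(d_o+d_i))² = 0.169;  ∂f/∂d_i = (d_o/(d_o+d_i))² = 0.346
δf = √((∂f/∂d_o · δd_o)² + (∂f/∂d_i · δd_i)²) = √(0.0220 + 1.07) = 1.05 cm
f = 22.5 cm.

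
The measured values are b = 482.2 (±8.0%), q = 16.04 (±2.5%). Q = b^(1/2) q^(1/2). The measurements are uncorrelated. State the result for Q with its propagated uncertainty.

Each factor contributes (exponent × relative error)² to (δQ/Q)²:
  (½·δb/b)² = (0.5×0.0800)² = 0.00160;  (½·δq/q)² = (0.5×0.0250)² = 0.000156
δQ/Q = √(0.00176) = 0.0419
Q = 87.95, so δQ = 0.0419 × 87.95 = 3.69.

87.95 ± 3.69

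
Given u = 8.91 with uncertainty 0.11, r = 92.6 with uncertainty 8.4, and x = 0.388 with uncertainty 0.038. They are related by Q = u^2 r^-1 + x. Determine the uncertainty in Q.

0.0891

Let p = u^2·r^-1 = 0.857. δp/p = √((2·δu/u)² + (-1·δr/r)²) = √(0.000610 + 0.00823) = 0.0940, so δp = 0.0806.
Q = p + x: δQ = √(δp² + δx²) = √(0.00650 + 0.00144) = 0.0891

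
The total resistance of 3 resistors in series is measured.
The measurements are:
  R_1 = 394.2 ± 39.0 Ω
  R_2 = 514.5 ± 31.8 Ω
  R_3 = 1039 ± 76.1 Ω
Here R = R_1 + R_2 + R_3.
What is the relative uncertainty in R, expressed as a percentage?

4.68%

R is a linear combination, so absolute uncertainties add in quadrature:
  (δR_1)² = 1520;  (δR_2)² = 1010;  (δR_3)² = 5790
δR = √(8320) = 91.2 Ω
R = 1948 Ω, so δR/R = 91.2/1948 = 0.0468.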